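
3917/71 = 3917/71 = 55.17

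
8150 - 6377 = 1773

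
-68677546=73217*(-938)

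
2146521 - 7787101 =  - 5640580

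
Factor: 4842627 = 3^1*23^1*70183^1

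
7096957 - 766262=6330695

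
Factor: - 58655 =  - 5^1*11731^1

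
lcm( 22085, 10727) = 375445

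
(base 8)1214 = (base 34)J6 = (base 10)652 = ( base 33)jp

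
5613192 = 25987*216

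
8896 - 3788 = 5108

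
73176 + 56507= 129683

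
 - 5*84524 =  - 422620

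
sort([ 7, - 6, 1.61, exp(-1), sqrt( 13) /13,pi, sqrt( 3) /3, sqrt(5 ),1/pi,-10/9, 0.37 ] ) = [ - 6, - 10/9, sqrt (13) /13,  1/pi, exp(-1 ), 0.37, sqrt ( 3 )/3, 1.61, sqrt( 5 ) , pi, 7 ] 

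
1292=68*19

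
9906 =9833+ 73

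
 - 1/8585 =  - 1 + 8584/8585 = - 0.00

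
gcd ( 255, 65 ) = 5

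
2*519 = 1038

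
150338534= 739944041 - 589605507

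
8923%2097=535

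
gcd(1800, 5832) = 72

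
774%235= 69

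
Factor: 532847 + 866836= 1399683 = 3^1*466561^1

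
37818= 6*6303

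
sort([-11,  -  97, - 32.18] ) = [ - 97 ,  -  32.18, - 11 ]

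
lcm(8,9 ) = 72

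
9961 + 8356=18317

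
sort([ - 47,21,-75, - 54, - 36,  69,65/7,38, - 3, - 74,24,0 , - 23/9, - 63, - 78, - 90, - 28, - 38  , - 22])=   [ - 90, - 78, - 75 , - 74, - 63, - 54, - 47,-38,  -  36,-28, - 22, - 3,-23/9,0,65/7,21,24,38,69]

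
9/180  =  1/20= 0.05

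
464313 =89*5217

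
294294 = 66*4459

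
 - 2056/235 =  - 9  +  59/235 = - 8.75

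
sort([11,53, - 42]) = [-42,11,53] 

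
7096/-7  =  -7096/7 = - 1013.71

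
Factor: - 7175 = - 5^2*7^1*41^1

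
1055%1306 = 1055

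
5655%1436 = 1347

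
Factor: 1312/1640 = 2^2* 5^( - 1 ) = 4/5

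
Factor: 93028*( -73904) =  - 2^6*13^1  *31^1*149^1*1789^1 = - 6875141312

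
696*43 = 29928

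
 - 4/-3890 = 2/1945 = 0.00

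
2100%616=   252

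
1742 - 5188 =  - 3446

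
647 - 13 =634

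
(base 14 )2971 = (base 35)601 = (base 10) 7351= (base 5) 213401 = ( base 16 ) 1cb7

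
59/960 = 59/960=0.06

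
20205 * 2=40410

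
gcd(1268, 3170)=634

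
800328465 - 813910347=-13581882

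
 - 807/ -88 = 807/88 =9.17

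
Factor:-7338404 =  - 2^2*1834601^1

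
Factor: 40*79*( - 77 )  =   - 243320 = - 2^3*5^1 * 7^1*11^1*79^1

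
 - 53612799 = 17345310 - 70958109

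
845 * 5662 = 4784390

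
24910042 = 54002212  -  29092170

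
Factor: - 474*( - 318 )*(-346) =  -52153272  =  - 2^3*3^2 * 53^1*79^1*173^1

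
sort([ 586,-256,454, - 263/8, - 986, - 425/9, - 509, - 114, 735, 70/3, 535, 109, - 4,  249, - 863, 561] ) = [ - 986, - 863,-509, - 256, - 114,-425/9, - 263/8 ,-4, 70/3,109, 249, 454,535, 561,586, 735 ] 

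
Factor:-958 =-2^1*479^1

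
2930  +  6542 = 9472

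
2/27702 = 1/13851 = 0.00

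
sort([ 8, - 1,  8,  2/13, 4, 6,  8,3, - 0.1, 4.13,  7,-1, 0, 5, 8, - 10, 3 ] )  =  [-10, - 1,  -  1, - 0.1,0 , 2/13 , 3,3,  4, 4.13,5  ,  6,7, 8, 8, 8, 8]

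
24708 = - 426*(-58)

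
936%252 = 180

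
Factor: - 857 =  - 857^1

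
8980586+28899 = 9009485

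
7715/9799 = 7715/9799 = 0.79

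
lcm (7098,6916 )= 269724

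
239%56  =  15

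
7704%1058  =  298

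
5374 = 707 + 4667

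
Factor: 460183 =137^1* 3359^1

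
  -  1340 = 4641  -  5981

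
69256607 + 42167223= 111423830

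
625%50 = 25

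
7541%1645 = 961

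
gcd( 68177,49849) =79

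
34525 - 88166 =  - 53641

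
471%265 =206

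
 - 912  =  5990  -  6902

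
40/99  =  40/99 =0.40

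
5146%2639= 2507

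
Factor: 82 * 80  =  6560 = 2^5 * 5^1 * 41^1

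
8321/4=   2080 + 1/4 = 2080.25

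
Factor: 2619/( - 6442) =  - 2^( - 1)*3^3*97^1*3221^(- 1 ) 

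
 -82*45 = -3690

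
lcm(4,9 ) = 36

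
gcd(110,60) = 10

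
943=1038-95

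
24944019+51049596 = 75993615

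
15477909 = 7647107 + 7830802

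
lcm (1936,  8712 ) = 17424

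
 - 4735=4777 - 9512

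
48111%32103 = 16008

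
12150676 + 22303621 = 34454297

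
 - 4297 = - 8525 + 4228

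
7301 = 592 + 6709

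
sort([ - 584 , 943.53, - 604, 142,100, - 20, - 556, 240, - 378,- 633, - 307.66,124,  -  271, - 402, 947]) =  [ - 633, - 604,-584,-556, - 402, - 378 , - 307.66, - 271, - 20,100, 124,142, 240,943.53 , 947 ] 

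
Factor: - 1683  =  -3^2 * 11^1*17^1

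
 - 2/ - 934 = 1/467 = 0.00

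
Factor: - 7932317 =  - 7932317^1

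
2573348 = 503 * 5116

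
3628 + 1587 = 5215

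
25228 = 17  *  1484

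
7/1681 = 7/1681 = 0.00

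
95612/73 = 95612/73=1309.75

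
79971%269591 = 79971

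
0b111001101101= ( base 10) 3693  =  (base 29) 4ba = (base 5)104233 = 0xe6d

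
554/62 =8+29/31  =  8.94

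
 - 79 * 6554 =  - 517766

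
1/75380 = 1/75380 = 0.00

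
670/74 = 9 + 2/37 = 9.05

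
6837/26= 262 + 25/26 = 262.96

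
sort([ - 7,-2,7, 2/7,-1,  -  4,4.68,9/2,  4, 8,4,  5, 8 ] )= [-7, - 4, - 2 ,-1, 2/7,4, 4,9/2,4.68,5,7 , 8, 8]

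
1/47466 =1/47466 = 0.00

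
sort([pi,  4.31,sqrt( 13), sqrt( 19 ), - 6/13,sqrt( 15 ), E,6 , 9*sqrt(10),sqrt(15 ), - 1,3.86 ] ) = [ - 1,-6/13  ,  E,pi,sqrt(13 ), 3.86,sqrt(15),sqrt(15), 4.31, sqrt(19) , 6,9*sqrt(10)]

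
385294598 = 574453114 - 189158516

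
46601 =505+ 46096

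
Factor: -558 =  - 2^1* 3^2*31^1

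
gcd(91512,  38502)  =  558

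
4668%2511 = 2157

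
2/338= 1/169 =0.01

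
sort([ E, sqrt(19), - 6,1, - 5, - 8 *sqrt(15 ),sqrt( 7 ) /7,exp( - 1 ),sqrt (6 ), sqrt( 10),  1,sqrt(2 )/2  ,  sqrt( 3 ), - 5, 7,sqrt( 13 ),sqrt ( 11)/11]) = [ - 8*sqrt( 15),-6, - 5, - 5, sqrt(11) /11,  exp( - 1) , sqrt( 7)/7,  sqrt( 2 ) /2,1 , 1, sqrt( 3),sqrt( 6),E,sqrt(10),sqrt( 13 ),sqrt(19 ),7 ]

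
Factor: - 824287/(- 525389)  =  23^ ( - 1)*53^ ( - 1 )*431^( - 1)*824287^1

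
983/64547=983/64547 = 0.02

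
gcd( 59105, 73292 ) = 1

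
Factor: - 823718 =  - 2^1 * 7^1*17^1*3461^1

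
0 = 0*135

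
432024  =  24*18001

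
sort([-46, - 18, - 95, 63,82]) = [-95,-46, - 18, 63, 82]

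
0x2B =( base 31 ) 1C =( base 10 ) 43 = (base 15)2d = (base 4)223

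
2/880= 1/440 = 0.00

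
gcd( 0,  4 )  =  4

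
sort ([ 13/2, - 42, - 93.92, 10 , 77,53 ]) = [ -93.92, - 42,13/2, 10,  53 , 77 ] 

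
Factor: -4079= - 4079^1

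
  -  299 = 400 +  - 699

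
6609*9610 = 63512490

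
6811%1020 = 691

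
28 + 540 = 568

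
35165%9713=6026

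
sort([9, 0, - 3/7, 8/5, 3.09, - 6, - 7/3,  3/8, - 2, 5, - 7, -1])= [ - 7, - 6, - 7/3 , - 2, - 1,  -  3/7,0, 3/8, 8/5,3.09 , 5,9]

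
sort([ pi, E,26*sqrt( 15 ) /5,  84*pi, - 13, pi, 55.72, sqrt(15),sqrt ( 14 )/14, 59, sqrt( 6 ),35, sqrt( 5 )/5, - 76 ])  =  [ - 76, - 13, sqrt( 14)/14, sqrt( 5 ) /5, sqrt( 6 ), E,  pi, pi,sqrt(15 ),  26*sqrt( 15 )/5, 35, 55.72,59,84*pi]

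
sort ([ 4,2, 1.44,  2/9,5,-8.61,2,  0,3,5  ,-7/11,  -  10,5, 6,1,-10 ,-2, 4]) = [-10,  -  10, - 8.61,-2,-7/11,  0,2/9,1,1.44,2,2, 3,  4,  4, 5, 5,5,  6]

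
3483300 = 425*8196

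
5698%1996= 1706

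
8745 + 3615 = 12360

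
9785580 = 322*30390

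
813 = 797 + 16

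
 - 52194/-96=543 + 11/16 = 543.69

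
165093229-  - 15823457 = 180916686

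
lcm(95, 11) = 1045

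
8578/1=8578  =  8578.00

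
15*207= 3105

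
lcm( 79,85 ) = 6715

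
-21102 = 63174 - 84276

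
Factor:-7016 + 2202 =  - 4814= - 2^1*29^1*83^1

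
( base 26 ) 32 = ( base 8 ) 120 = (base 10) 80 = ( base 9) 88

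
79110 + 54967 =134077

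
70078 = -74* (  -  947)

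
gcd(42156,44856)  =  36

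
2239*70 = 156730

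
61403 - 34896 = 26507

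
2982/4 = 1491/2  =  745.50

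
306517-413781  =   - 107264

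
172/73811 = 172/73811 = 0.00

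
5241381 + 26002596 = 31243977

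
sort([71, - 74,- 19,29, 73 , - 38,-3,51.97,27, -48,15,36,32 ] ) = [ - 74,-48, - 38, - 19,  -  3,  15,27,29,32,36, 51.97,  71,73 ] 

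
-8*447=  - 3576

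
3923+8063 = 11986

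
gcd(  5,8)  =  1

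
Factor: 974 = 2^1*487^1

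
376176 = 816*461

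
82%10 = 2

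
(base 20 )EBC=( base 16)16c8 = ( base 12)3460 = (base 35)4QM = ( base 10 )5832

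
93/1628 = 93/1628 =0.06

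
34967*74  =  2587558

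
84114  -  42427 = 41687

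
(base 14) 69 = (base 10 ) 93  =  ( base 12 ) 79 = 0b1011101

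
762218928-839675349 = - 77456421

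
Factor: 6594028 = 2^2*7^2*17^1*1979^1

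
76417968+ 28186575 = 104604543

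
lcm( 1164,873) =3492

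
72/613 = 72/613 =0.12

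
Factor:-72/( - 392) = 9/49  =  3^2*7^ ( - 2)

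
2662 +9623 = 12285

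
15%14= 1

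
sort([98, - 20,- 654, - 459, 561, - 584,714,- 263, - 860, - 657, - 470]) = [ - 860, - 657, - 654, - 584 ,-470, - 459,-263, - 20, 98, 561, 714]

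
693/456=231/152 = 1.52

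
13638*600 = 8182800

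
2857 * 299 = 854243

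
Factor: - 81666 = -2^1  *  3^2*13^1 * 349^1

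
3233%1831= 1402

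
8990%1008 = 926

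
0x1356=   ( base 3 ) 20210100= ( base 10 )4950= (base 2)1001101010110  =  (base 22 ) a50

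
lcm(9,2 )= 18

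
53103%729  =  615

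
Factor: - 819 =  - 3^2 * 7^1*13^1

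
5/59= 5/59=0.08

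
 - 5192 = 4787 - 9979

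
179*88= 15752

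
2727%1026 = 675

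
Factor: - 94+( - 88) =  - 182 = - 2^1*7^1*13^1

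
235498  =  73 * 3226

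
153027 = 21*7287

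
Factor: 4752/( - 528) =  - 3^2 = - 9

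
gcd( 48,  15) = 3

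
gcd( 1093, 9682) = 1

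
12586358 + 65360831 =77947189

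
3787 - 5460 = -1673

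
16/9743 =16/9743  =  0.00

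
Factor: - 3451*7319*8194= -206962978586= - 2^1*7^1*13^1 * 17^2*29^1*241^1 * 563^1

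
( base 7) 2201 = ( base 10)785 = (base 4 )30101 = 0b1100010001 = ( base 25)16a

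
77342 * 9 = 696078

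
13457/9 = 1495 + 2/9 = 1495.22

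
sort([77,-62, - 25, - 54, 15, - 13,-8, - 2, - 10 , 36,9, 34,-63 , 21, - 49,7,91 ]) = [ - 63 , - 62,-54, - 49, - 25,-13, - 10, - 8, - 2, 7, 9, 15,21,34,36,  77,91]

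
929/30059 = 929/30059  =  0.03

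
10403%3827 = 2749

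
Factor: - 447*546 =- 2^1*3^2*7^1*13^1*149^1 =- 244062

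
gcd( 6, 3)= 3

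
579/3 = 193 = 193.00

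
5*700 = 3500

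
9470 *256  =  2424320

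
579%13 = 7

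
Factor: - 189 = - 3^3 * 7^1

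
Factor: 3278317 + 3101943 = 2^2*5^1*59^1*5407^1=6380260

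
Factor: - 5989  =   - 53^1*113^1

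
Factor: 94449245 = 5^1 *11^1*421^1*4079^1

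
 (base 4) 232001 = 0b101110000001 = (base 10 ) 2945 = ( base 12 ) 1855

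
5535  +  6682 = 12217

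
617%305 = 7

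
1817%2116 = 1817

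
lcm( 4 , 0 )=0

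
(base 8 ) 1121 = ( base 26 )ml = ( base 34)hf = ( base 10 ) 593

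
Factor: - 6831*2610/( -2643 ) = 5942970/881 = 2^1*3^4 * 5^1*11^1*23^1*29^1*881^( - 1 ) 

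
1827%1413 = 414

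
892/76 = 223/19=   11.74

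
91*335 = 30485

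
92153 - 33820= 58333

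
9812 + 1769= 11581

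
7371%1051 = 14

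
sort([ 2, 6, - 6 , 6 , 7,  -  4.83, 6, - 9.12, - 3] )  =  [ - 9.12 , - 6,-4.83, - 3 , 2 , 6,  6,6 , 7 ]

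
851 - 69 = 782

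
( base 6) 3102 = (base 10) 686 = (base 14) 370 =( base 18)222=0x2ae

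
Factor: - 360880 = - 2^4 * 5^1* 13^1*347^1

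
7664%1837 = 316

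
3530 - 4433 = -903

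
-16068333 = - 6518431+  - 9549902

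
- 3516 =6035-9551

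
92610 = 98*945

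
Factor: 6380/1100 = 5^ ( - 1)* 29^1 = 29/5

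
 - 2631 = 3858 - 6489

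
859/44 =19 + 23/44 = 19.52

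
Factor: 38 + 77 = 115=5^1*23^1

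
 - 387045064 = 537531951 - 924577015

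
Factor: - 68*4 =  - 272 = - 2^4*17^1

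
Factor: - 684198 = - 2^1*3^2 * 38011^1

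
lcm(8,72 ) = 72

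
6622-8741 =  -2119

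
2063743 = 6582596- 4518853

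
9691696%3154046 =229558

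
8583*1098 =9424134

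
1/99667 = 1/99667 = 0.00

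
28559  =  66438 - 37879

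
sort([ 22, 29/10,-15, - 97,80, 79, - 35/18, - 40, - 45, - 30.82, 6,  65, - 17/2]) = [ - 97, - 45, - 40, - 30.82, - 15, - 17/2, - 35/18, 29/10,6,22,65,  79,80 ] 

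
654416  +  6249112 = 6903528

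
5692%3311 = 2381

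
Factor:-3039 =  - 3^1  *  1013^1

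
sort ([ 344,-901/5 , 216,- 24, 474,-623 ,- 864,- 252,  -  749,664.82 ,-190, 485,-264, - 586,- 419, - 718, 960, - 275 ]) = [ - 864,  -  749,-718, - 623,  -  586,-419, - 275, - 264, - 252,  -  190, - 901/5,- 24, 216, 344, 474, 485,664.82,960]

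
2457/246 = 9 + 81/82=9.99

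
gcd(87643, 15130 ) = 1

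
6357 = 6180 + 177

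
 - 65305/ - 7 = 65305/7 = 9329.29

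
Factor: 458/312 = 229/156 = 2^(-2)*3^ ( - 1)*13^ ( -1)*229^1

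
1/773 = 1/773 = 0.00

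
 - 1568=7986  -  9554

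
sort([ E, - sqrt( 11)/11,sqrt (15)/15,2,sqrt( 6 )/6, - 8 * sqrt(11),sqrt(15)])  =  [ - 8 * sqrt( 11), - sqrt( 11 ) /11,  sqrt( 15 )/15, sqrt( 6 )/6,2, E,sqrt(15) ] 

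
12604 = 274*46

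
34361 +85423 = 119784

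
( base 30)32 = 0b1011100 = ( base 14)68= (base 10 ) 92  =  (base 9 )112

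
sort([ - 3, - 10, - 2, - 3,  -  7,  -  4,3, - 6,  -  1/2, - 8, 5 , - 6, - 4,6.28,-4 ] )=[- 10, - 8, - 7, - 6, - 6  , - 4,  -  4  ,- 4,- 3, - 3, - 2, - 1/2,3,5, 6.28]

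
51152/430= 118 + 206/215 = 118.96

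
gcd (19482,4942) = 2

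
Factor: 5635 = 5^1*7^2*23^1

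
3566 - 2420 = 1146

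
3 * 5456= 16368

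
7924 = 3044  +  4880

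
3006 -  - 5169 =8175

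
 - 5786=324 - 6110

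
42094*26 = 1094444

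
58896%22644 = 13608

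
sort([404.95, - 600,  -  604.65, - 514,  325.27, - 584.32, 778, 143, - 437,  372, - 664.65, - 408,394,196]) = [ - 664.65, - 604.65,  -  600,-584.32,-514, -437,- 408 , 143,196, 325.27,372,394,404.95, 778 ] 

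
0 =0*5804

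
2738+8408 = 11146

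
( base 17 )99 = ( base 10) 162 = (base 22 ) 78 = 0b10100010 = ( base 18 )90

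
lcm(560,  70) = 560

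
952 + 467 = 1419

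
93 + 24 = 117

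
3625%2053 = 1572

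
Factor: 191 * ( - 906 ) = - 2^1 * 3^1 * 151^1 * 191^1 = - 173046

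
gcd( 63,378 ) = 63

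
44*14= 616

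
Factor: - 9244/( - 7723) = 2^2*2311^1*7723^(-1 )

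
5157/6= 859 + 1/2= 859.50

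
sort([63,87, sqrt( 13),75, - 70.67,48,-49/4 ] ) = [ - 70.67, - 49/4,sqrt (13),48,63 , 75 , 87]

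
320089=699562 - 379473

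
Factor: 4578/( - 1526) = -3 = - 3^1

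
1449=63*23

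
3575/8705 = 715/1741 = 0.41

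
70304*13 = 913952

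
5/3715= 1/743 = 0.00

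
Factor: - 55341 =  - 3^2*11^1*13^1*43^1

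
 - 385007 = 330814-715821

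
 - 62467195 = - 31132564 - 31334631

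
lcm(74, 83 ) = 6142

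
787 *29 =22823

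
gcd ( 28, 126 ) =14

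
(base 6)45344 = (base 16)1900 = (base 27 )8l1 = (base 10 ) 6400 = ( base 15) 1D6A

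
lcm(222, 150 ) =5550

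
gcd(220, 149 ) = 1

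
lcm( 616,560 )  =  6160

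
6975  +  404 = 7379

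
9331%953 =754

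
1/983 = 1/983= 0.00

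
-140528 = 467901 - 608429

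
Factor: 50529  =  3^1*16843^1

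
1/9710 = 1/9710= 0.00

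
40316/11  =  40316/11=3665.09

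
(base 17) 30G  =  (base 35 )p8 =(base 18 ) 2d1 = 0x373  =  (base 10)883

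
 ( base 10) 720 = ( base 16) 2D0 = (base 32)mg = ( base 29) oo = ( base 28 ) pk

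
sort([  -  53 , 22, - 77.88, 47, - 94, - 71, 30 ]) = [ - 94, - 77.88, - 71, - 53, 22  ,  30, 47 ] 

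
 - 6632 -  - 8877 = 2245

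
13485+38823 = 52308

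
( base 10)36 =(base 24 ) 1c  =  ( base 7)51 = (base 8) 44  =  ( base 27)19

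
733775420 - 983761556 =- 249986136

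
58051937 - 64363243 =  - 6311306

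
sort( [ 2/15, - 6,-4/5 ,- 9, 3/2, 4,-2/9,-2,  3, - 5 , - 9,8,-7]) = [-9, - 9, - 7,-6, - 5, -2 , - 4/5, - 2/9 , 2/15,3/2,3, 4 , 8] 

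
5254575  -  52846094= - 47591519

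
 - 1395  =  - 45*31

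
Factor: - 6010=-2^1 * 5^1*601^1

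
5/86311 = 5/86311 = 0.00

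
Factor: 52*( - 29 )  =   - 1508=-  2^2*13^1*29^1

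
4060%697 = 575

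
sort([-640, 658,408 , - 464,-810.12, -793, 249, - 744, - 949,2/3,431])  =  [ -949, - 810.12, - 793, - 744, - 640 , - 464, 2/3, 249, 408,431, 658]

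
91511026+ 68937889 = 160448915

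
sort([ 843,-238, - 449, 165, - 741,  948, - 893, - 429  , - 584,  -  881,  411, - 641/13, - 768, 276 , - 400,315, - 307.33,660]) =[ - 893, - 881, - 768, - 741, - 584,- 449,- 429,-400,  -  307.33, - 238 , - 641/13, 165, 276 , 315 , 411 , 660, 843,  948]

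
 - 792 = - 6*132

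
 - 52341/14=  - 3739 + 5/14 = - 3738.64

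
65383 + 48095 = 113478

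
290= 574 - 284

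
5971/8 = 746 + 3/8=   746.38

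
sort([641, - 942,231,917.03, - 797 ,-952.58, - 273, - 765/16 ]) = [ - 952.58, - 942, - 797 , - 273  ,  -  765/16, 231, 641 , 917.03]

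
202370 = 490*413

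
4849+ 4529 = 9378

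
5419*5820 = 31538580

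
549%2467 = 549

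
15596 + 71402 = 86998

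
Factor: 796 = 2^2*199^1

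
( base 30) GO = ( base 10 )504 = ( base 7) 1320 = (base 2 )111111000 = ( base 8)770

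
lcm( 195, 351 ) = 1755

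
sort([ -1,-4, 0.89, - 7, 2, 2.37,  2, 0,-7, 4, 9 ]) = [ - 7, - 7, - 4, - 1,  0, 0.89, 2, 2, 2.37,  4, 9]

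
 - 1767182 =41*( - 43102 ) 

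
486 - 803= -317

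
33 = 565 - 532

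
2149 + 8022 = 10171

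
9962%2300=762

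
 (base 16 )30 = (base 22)24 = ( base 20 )28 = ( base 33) 1f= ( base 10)48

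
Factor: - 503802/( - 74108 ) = 2^( - 1)*3^2*13^1 * 97^( - 1)*191^( - 1 )*2153^1 = 251901/37054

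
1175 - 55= 1120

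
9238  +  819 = 10057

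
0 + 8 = 8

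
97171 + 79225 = 176396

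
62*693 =42966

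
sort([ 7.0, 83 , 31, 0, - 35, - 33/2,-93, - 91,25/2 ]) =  [ - 93, - 91 , - 35, - 33/2, 0 , 7.0 , 25/2, 31 , 83] 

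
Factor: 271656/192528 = 539/382 = 2^( - 1)*7^2 * 11^1*191^( - 1)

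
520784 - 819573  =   - 298789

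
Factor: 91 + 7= 2^1*7^2 = 98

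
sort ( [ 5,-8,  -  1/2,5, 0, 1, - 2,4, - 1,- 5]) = [ -8, - 5,-2,-1,- 1/2, 0,1,  4, 5,5] 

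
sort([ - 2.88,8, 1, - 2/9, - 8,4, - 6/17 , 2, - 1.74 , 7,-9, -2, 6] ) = [ - 9,  -  8, - 2.88 , -2,-1.74, - 6/17,-2/9,1 , 2 , 4, 6,7,8] 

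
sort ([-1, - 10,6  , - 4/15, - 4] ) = [ - 10, - 4,-1,-4/15,6] 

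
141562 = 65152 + 76410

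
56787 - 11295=45492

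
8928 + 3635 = 12563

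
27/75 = 9/25 = 0.36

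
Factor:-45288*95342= - 2^4*3^2*13^1* 17^1*19^1*37^1*193^1 = -4317848496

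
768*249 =191232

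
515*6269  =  3228535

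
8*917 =7336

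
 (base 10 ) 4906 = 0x132A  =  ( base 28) 676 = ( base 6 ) 34414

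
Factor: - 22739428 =-2^2*19^1*433^1 * 691^1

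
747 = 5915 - 5168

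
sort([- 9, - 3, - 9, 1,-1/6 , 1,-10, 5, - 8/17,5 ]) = [ -10, - 9, -9, - 3, - 8/17,-1/6,1,1,5, 5 ]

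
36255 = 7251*5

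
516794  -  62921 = 453873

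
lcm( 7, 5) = 35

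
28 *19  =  532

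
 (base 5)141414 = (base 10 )5859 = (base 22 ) c27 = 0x16e3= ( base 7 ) 23040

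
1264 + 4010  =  5274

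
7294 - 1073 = 6221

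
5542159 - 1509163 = 4032996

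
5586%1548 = 942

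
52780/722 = 26390/361 = 73.10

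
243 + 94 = 337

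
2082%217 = 129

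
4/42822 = 2/21411 = 0.00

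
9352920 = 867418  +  8485502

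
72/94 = 36/47  =  0.77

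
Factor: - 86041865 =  - 5^1*7^1*13^1*127^1*1489^1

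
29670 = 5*5934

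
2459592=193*12744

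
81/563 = 81/563 = 0.14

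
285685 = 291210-5525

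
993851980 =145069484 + 848782496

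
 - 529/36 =-529/36 = - 14.69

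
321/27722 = 321/27722 = 0.01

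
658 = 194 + 464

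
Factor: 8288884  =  2^2* 229^1*9049^1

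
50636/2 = 25318= 25318.00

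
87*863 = 75081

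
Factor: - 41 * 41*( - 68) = 2^2 * 17^1 * 41^2=114308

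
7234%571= 382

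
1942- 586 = 1356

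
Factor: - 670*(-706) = 2^2*5^1*67^1*353^1=473020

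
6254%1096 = 774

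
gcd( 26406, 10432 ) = 326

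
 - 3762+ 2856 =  - 906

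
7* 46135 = 322945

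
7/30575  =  7/30575  =  0.00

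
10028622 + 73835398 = 83864020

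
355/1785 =71/357 = 0.20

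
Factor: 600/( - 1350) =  - 4/9 = - 2^2*3^(-2)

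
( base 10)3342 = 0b110100001110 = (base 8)6416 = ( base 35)2ph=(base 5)101332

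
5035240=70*71932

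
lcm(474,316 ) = 948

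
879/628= 1+ 251/628 = 1.40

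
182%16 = 6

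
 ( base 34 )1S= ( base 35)1r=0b111110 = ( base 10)62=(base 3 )2022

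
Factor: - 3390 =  - 2^1*3^1 * 5^1*113^1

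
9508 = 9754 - 246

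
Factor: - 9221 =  - 9221^1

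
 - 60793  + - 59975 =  - 120768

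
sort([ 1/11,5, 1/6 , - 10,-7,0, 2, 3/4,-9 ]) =[ - 10, - 9, - 7,0, 1/11,1/6,3/4,2, 5 ] 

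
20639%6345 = 1604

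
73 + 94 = 167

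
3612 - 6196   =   - 2584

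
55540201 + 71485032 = 127025233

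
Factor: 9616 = 2^4*601^1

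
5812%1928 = 28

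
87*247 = 21489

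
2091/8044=2091/8044 =0.26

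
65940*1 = 65940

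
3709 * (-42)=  - 155778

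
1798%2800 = 1798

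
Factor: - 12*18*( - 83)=17928 = 2^3 * 3^3*83^1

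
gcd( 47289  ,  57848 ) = 1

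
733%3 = 1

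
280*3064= 857920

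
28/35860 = 7/8965 = 0.00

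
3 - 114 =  - 111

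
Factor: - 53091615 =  -3^1 * 5^1*89^1*39769^1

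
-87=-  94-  - 7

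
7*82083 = 574581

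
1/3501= 1/3501 = 0.00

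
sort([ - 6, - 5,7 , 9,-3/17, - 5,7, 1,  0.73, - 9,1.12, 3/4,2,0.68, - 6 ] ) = [  -  9,- 6, - 6, - 5, - 5, - 3/17, 0.68,0.73,3/4, 1,1.12,2,7,7,9] 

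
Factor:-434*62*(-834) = 2^3*3^1*7^1*31^2*139^1=22441272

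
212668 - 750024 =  - 537356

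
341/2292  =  341/2292 = 0.15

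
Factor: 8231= 8231^1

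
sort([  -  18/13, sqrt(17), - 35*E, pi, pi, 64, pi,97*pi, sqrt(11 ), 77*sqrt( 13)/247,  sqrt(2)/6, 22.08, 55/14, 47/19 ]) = [ - 35*E, - 18/13, sqrt( 2 ) /6,77*sqrt(13 ) /247,47/19,pi,pi, pi, sqrt(11 ), 55/14, sqrt(17), 22.08, 64, 97*pi ]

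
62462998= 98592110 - 36129112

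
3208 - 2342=866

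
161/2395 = 161/2395 = 0.07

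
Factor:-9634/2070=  - 4817/1035= - 3^( - 2)*5^( - 1) *23^( - 1 )*4817^1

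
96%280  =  96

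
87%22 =21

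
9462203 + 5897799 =15360002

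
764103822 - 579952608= 184151214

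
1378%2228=1378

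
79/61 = 79/61 =1.30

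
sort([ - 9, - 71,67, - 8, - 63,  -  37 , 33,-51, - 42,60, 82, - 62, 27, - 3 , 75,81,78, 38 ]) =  [-71, - 63, - 62, - 51, - 42, - 37, - 9,- 8, - 3,27,33, 38,60,67, 75,78, 81,82]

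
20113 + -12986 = 7127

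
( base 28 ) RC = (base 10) 768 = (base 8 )1400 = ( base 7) 2145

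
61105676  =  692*88303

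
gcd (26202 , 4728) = 6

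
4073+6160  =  10233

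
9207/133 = 69 + 30/133 = 69.23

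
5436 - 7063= - 1627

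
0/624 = 0 = 0.00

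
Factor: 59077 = 59077^1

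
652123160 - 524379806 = 127743354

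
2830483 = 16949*167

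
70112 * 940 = 65905280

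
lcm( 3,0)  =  0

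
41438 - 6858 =34580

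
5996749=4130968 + 1865781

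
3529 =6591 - 3062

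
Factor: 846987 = 3^1*47^1*6007^1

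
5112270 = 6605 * 774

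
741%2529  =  741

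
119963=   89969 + 29994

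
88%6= 4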